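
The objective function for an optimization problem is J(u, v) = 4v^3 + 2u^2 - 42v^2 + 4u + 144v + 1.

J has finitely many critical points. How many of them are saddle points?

J separates as a function of u plus a function of v, so ∇J=0 decouples.
∂J/∂u = 4(u + 1) = 0 at u ∈ {-1}; ∂J/∂v = 12(v - 4)(v - 3) = 0 at v ∈ {3, 4}.
The Hessian is diagonal: diag(J_uu, J_vv). Second derivatives: J_uu(-1)=4; J_vv(3)=-12, J_vv(4)=12.
Saddle points occur where the two diagonal entries have opposite signs: (-1, 3). Count: 1.

1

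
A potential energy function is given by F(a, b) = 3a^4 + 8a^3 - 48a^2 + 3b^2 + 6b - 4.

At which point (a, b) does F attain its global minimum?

(-4, -1)

F(a,b) separates as P(a) + Q(b) − 4, so its minimum is min P + min Q − 4.
P'(a) = 12a(a - 2)(a + 4) vanishes at a ∈ {-4, 0, 2}; Q'(b) = 6b + 6 vanishes at b ∈ {-1}.
Local minima of P (where P''>0): P(-4)=-512, P(2)=-80. Local minima of Q: Q(-1)=-3.
So the global minimum of F is P(-4) + Q(-1) − 4 = -512 − 3 − 4 = -519, attained at (-4, -1).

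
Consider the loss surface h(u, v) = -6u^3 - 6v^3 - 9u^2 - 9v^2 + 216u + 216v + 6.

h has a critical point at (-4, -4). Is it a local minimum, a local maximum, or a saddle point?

The mixed partial ∂²h/∂u∂v is 0, so the Hessian at any point is diag(h_uu, h_vv) = diag(-18(2u + 1), -18(2v + 1)).
At (-4, -4): H = diag(126, 126).
Both eigenvalues are positive, so H is positive definite: a local minimum.

local minimum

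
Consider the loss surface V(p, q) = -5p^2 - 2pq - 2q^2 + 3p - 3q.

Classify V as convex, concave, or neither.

concave

V is quadratic, so its Hessian is the constant matrix H = [[-10, -2], [-2, -4]].
det(H) = 36, tr(H) = -14.
det(H) > 0 and tr(H) < 0, so H is negative definite everywhere: concave.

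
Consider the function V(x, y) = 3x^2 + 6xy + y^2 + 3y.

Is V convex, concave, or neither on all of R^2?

neither

V is quadratic, so its Hessian is the constant matrix H = [[6, 6], [6, 2]].
det(H) = -24, tr(H) = 8.
det(H) < 0, so H is indefinite: neither convex nor concave.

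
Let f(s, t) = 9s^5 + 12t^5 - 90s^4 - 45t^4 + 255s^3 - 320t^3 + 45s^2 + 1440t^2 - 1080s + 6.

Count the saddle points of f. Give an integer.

f separates as a function of s plus a function of t, so ∇f=0 decouples.
∂f/∂s = 45(s - 4)(s - 3)(s - 2)(s + 1) = 0 at s ∈ {-1, 2, 3, 4}; ∂f/∂t = 60t(t - 4)(t - 3)(t + 4) = 0 at t ∈ {-4, 0, 3, 4}.
The Hessian is diagonal: diag(f_ss, f_tt). Second derivatives: f_ss(-1)=-2700, f_ss(2)=270, f_ss(3)=-180, f_ss(4)=450; f_tt(-4)=-13440, f_tt(0)=2880, f_tt(3)=-1260, f_tt(4)=1920.
Saddle points occur where the two diagonal entries have opposite signs: (-1, 0), (-1, 4), (2, -4), (2, 3), (3, 0), (3, 4), (4, -4), (4, 3). Count: 8.

8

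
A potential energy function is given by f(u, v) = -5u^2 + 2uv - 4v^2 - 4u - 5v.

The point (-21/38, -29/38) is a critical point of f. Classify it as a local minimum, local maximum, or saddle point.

local maximum

The Hessian of f is constant: H = [[-10, 2], [2, -8]].
det(H) = (-10)·(-8) − 2² = 76.
det(H) > 0 and tr(H) = -18 < 0, so H is negative definite and the point is a local maximum.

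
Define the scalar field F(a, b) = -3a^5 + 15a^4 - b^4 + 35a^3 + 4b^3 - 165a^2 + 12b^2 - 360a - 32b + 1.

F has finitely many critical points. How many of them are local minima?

2

F separates as a function of a plus a function of b, so ∇F=0 decouples.
∂F/∂a = -15(a - 4)(a - 3)(a + 1)(a + 2) = 0 at a ∈ {-2, -1, 3, 4}; ∂F/∂b = -4(b - 4)(b - 1)(b + 2) = 0 at b ∈ {-2, 1, 4}.
The Hessian is diagonal: diag(F_aa, F_bb). Second derivatives: F_aa(-2)=450, F_aa(-1)=-300, F_aa(3)=300, F_aa(4)=-450; F_bb(-2)=-72, F_bb(1)=36, F_bb(4)=-72.
Local minima occur where both diagonal entries positive: (-2, 1), (3, 1). Count: 2.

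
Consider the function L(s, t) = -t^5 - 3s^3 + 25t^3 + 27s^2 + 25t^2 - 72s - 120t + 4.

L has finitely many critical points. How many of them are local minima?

2

L separates as a function of s plus a function of t, so ∇L=0 decouples.
∂L/∂s = -9(s - 4)(s - 2) = 0 at s ∈ {2, 4}; ∂L/∂t = -5(t - 4)(t - 1)(t + 2)(t + 3) = 0 at t ∈ {-3, -2, 1, 4}.
The Hessian is diagonal: diag(L_ss, L_tt). Second derivatives: L_ss(2)=18, L_ss(4)=-18; L_tt(-3)=140, L_tt(-2)=-90, L_tt(1)=180, L_tt(4)=-630.
Local minima occur where both diagonal entries positive: (2, -3), (2, 1). Count: 2.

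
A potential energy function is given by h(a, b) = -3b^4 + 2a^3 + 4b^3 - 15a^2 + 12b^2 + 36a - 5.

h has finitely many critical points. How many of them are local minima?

1

h separates as a function of a plus a function of b, so ∇h=0 decouples.
∂h/∂a = 6(a - 3)(a - 2) = 0 at a ∈ {2, 3}; ∂h/∂b = -12b(b - 2)(b + 1) = 0 at b ∈ {-1, 0, 2}.
The Hessian is diagonal: diag(h_aa, h_bb). Second derivatives: h_aa(2)=-6, h_aa(3)=6; h_bb(-1)=-36, h_bb(0)=24, h_bb(2)=-72.
Local minima occur where both diagonal entries positive: (3, 0). Count: 1.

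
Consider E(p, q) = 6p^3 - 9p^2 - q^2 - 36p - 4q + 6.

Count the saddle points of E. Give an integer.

E separates as a function of p plus a function of q, so ∇E=0 decouples.
∂E/∂p = 18(p - 2)(p + 1) = 0 at p ∈ {-1, 2}; ∂E/∂q = -2(q + 2) = 0 at q ∈ {-2}.
The Hessian is diagonal: diag(E_pp, E_qq). Second derivatives: E_pp(-1)=-54, E_pp(2)=54; E_qq(-2)=-2.
Saddle points occur where the two diagonal entries have opposite signs: (2, -2). Count: 1.

1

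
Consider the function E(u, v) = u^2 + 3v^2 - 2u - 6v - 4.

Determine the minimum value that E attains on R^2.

E(u,v) separates as P(u) + Q(v) − 4, so its minimum is min P + min Q − 4.
P'(u) = 2u - 2 vanishes at u ∈ {1}; Q'(v) = 6v - 6 vanishes at v ∈ {1}.
Local minima of P (where P''>0): P(1)=-1. Local minima of Q: Q(1)=-3.
So the global minimum of E is P(1) + Q(1) − 4 = -1 − 3 − 4 = -8, attained at (1, 1).

-8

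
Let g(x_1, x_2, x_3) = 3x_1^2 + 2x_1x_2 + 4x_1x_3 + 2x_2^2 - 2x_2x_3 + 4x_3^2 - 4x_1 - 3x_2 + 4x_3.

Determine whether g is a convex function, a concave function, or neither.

g is quadratic, so its Hessian is the constant matrix H = [[6, 2, 4], [2, 4, -2], [4, -2, 8]].
Leading principal minors: 6, 20, 40.
All positive ⇒ H ≻ 0 ⇒ convex.

convex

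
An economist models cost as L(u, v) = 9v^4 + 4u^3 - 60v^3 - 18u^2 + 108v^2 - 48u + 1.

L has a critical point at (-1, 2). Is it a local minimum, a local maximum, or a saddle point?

The mixed partial ∂²L/∂u∂v is 0, so the Hessian at any point is diag(L_uu, L_vv) = diag(12(2u - 3), 36(3v^2 - 10v + 6)).
At (-1, 2): H = diag(-60, -72).
Both eigenvalues are negative, so H is negative definite: a local maximum.

local maximum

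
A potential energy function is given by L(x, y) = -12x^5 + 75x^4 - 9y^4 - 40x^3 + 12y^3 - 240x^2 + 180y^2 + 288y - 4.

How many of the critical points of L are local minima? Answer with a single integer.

L separates as a function of x plus a function of y, so ∇L=0 decouples.
∂L/∂x = -60x(x - 4)(x - 2)(x + 1) = 0 at x ∈ {-1, 0, 2, 4}; ∂L/∂y = -36(y - 4)(y + 1)(y + 2) = 0 at y ∈ {-2, -1, 4}.
The Hessian is diagonal: diag(L_xx, L_yy). Second derivatives: L_xx(-1)=900, L_xx(0)=-480, L_xx(2)=720, L_xx(4)=-2400; L_yy(-2)=-216, L_yy(-1)=180, L_yy(4)=-1080.
Local minima occur where both diagonal entries positive: (-1, -1), (2, -1). Count: 2.

2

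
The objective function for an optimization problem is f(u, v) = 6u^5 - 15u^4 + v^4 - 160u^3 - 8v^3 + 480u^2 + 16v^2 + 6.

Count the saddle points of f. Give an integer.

f separates as a function of u plus a function of v, so ∇f=0 decouples.
∂f/∂u = 30u(u - 4)(u - 2)(u + 4) = 0 at u ∈ {-4, 0, 2, 4}; ∂f/∂v = 4v(v - 4)(v - 2) = 0 at v ∈ {0, 2, 4}.
The Hessian is diagonal: diag(f_uu, f_vv). Second derivatives: f_uu(-4)=-5760, f_uu(0)=960, f_uu(2)=-720, f_uu(4)=1920; f_vv(0)=32, f_vv(2)=-16, f_vv(4)=32.
Saddle points occur where the two diagonal entries have opposite signs: (-4, 0), (-4, 4), (0, 2), (2, 0), (2, 4), (4, 2). Count: 6.

6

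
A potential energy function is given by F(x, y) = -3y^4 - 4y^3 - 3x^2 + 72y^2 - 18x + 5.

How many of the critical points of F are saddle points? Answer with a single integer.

F separates as a function of x plus a function of y, so ∇F=0 decouples.
∂F/∂x = -6(x + 3) = 0 at x ∈ {-3}; ∂F/∂y = -12y(y - 3)(y + 4) = 0 at y ∈ {-4, 0, 3}.
The Hessian is diagonal: diag(F_xx, F_yy). Second derivatives: F_xx(-3)=-6; F_yy(-4)=-336, F_yy(0)=144, F_yy(3)=-252.
Saddle points occur where the two diagonal entries have opposite signs: (-3, 0). Count: 1.

1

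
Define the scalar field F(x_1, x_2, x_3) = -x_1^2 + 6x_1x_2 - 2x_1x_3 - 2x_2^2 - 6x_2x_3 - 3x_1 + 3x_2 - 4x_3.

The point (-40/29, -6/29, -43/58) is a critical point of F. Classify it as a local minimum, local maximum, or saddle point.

saddle point

The Hessian is constant: H = [[-2, 6, -2], [6, -4, -6], [-2, -6, 0]].
Leading principal minors: Δ₁ = -2, Δ₂ = -28, Δ₃ = 232.
The minors fit neither the all-positive nor the alternating-sign pattern, so H is indefinite: a saddle point.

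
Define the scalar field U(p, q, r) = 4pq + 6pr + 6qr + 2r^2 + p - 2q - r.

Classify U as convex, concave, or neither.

U is quadratic, so its Hessian is the constant matrix H = [[0, 4, 6], [4, 0, 6], [6, 6, 4]].
Leading principal minors: 0, -16, 224.
Neither pattern holds ⇒ H is indefinite ⇒ neither convex nor concave.

neither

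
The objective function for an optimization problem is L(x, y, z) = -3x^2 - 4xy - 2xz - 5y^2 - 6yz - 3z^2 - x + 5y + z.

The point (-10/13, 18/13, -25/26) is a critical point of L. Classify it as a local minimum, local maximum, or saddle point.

local maximum

The Hessian is constant: H = [[-6, -4, -2], [-4, -10, -6], [-2, -6, -6]].
Leading principal minors: Δ₁ = -6, Δ₂ = 44, Δ₃ = -104.
The minors alternate sign starting negative (−, +, −), so H is negative definite: a local maximum.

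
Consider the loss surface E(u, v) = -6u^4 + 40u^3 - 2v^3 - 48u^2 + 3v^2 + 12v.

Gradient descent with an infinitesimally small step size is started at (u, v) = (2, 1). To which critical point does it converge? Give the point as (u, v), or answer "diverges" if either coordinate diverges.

(1, -1)

E is separable, so gradient descent decouples: u follows -∂E/∂u, v follows -∂E/∂v.
∂E/∂u = -24u(u - 4)(u - 1); at u=2 this is 96, so u decreases.
∂E/∂v = -6(v - 2)(v + 1); at v=1 this is 12, so v decreases.
u converges to its nearest critical value 1 (a local min of the u-part); v converges to -1. The iterate converges to (1, -1).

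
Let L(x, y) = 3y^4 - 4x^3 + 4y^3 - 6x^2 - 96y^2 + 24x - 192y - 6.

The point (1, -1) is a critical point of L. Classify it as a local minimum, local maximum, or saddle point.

local maximum

The mixed partial ∂²L/∂x∂y is 0, so the Hessian at any point is diag(L_xx, L_yy) = diag(-12(2x + 1), 12(3y^2 + 2y - 16)).
At (1, -1): H = diag(-36, -180).
Both eigenvalues are negative, so H is negative definite: a local maximum.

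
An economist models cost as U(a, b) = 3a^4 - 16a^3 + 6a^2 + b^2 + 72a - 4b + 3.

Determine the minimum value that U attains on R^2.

U(a,b) separates as P(a) + Q(b) + 3, so its minimum is min P + min Q + 3.
P'(a) = 12(a - 3)(a - 2)(a + 1) vanishes at a ∈ {-1, 2, 3}; Q'(b) = 2b - 4 vanishes at b ∈ {2}.
Local minima of P (where P''>0): P(-1)=-47, P(3)=81. Local minima of Q: Q(2)=-4.
So the global minimum of U is P(-1) + Q(2) + 3 = -47 − 4 + 3 = -48, attained at (-1, 2).

-48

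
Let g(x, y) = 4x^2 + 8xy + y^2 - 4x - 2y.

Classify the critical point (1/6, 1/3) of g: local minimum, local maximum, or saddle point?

saddle point

The Hessian of g is constant: H = [[8, 8], [8, 2]].
det(H) = 8·2 − 8² = -48.
Since det(H) < 0, H is indefinite and the critical point is a saddle point.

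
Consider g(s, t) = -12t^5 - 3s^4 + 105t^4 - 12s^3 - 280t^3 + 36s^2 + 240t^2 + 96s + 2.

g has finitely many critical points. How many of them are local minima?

g separates as a function of s plus a function of t, so ∇g=0 decouples.
∂g/∂s = -12(s - 2)(s + 1)(s + 4) = 0 at s ∈ {-4, -1, 2}; ∂g/∂t = -60t(t - 4)(t - 2)(t - 1) = 0 at t ∈ {0, 1, 2, 4}.
The Hessian is diagonal: diag(g_ss, g_tt). Second derivatives: g_ss(-4)=-216, g_ss(-1)=108, g_ss(2)=-216; g_tt(0)=480, g_tt(1)=-180, g_tt(2)=240, g_tt(4)=-1440.
Local minima occur where both diagonal entries positive: (-1, 0), (-1, 2). Count: 2.

2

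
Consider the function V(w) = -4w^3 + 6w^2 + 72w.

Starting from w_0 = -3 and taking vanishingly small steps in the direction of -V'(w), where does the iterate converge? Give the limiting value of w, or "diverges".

V'(w) = -12(w - 3)(w + 2), so V'(-3) = -72.
Gradient descent moves in the -V' direction, i.e. w is increasing.
The nearest critical point in that direction is w = -2, where V'' = 60 > 0 (a local minimum). The iterate converges there.

-2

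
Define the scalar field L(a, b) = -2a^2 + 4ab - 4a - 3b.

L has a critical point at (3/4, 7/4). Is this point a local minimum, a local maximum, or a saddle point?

The Hessian of L is constant: H = [[-4, 4], [4, 0]].
det(H) = (-4)·0 − 4² = -16.
Since det(H) < 0, H is indefinite and the critical point is a saddle point.

saddle point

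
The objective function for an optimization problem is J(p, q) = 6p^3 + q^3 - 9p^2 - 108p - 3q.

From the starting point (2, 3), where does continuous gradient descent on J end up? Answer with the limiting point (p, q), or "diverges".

J is separable, so gradient descent decouples: p follows -∂J/∂p, q follows -∂J/∂q.
∂J/∂p = 18(p - 3)(p + 2); at p=2 this is -72, so p increases.
∂J/∂q = 3(q - 1)(q + 1); at q=3 this is 24, so q decreases.
p converges to its nearest critical value 3 (a local min of the p-part); q converges to 1. The iterate converges to (3, 1).

(3, 1)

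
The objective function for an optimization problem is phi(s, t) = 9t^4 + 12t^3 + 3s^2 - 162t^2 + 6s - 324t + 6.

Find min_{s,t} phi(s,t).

phi(s,t) separates as P(s) + Q(t) + 6, so its minimum is min P + min Q + 6.
P'(s) = 6s + 6 vanishes at s ∈ {-1}; Q'(t) = 36(t - 3)(t + 1)(t + 3) vanishes at t ∈ {-3, -1, 3}.
Local minima of P (where P''>0): P(-1)=-3. Local minima of Q: Q(-3)=-81, Q(3)=-1377.
So the global minimum of phi is P(-1) + Q(3) + 6 = -3 − 1377 + 6 = -1374, attained at (-1, 3).

-1374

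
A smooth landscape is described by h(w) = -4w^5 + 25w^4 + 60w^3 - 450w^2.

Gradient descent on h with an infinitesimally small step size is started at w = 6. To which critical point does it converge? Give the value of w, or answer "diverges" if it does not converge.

h'(w) = -20w(w - 5)(w - 3)(w + 3), so h'(6) = -3240.
Gradient descent moves in the -h' direction, i.e. w is increasing.
There is no critical point above w=6, and h' keeps the same sign, so the iterate runs off to +∞.

diverges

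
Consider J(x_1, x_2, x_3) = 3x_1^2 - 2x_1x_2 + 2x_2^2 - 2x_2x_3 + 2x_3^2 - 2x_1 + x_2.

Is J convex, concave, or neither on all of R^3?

convex

J is quadratic, so its Hessian is the constant matrix H = [[6, -2, 0], [-2, 4, -2], [0, -2, 4]].
Leading principal minors: 6, 20, 56.
All positive ⇒ H ≻ 0 ⇒ convex.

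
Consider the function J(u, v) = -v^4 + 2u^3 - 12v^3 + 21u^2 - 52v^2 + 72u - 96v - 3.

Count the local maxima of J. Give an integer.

J separates as a function of u plus a function of v, so ∇J=0 decouples.
∂J/∂u = 6(u + 3)(u + 4) = 0 at u ∈ {-4, -3}; ∂J/∂v = -4(v + 2)(v + 3)(v + 4) = 0 at v ∈ {-4, -3, -2}.
The Hessian is diagonal: diag(J_uu, J_vv). Second derivatives: J_uu(-4)=-6, J_uu(-3)=6; J_vv(-4)=-8, J_vv(-3)=4, J_vv(-2)=-8.
Local maxima occur where both diagonal entries negative: (-4, -4), (-4, -2). Count: 2.

2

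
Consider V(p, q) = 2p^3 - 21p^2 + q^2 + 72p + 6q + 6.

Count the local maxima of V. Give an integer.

V separates as a function of p plus a function of q, so ∇V=0 decouples.
∂V/∂p = 6(p - 4)(p - 3) = 0 at p ∈ {3, 4}; ∂V/∂q = 2(q + 3) = 0 at q ∈ {-3}.
The Hessian is diagonal: diag(V_pp, V_qq). Second derivatives: V_pp(3)=-6, V_pp(4)=6; V_qq(-3)=2.
Local maxima occur where both diagonal entries negative: none. Count: 0.

0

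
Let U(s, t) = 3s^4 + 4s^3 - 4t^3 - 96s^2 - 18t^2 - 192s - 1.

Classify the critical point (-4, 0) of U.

saddle point

The mixed partial ∂²U/∂s∂t is 0, so the Hessian at any point is diag(U_ss, U_tt) = diag(12(3s^2 + 2s - 16), -12(2t + 3)).
At (-4, 0): H = diag(288, -36).
The eigenvalues have opposite signs, so H is indefinite: a saddle point.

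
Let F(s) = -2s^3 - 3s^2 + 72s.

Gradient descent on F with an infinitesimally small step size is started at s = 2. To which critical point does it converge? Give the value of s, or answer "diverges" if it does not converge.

-4

F'(s) = -6(s - 3)(s + 4), so F'(2) = 36.
Gradient descent moves in the -F' direction, i.e. s is decreasing.
The nearest critical point in that direction is s = -4, where F'' = 42 > 0 (a local minimum). The iterate converges there.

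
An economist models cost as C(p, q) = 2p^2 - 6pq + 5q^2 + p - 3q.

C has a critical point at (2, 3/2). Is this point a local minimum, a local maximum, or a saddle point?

local minimum

The Hessian of C is constant: H = [[4, -6], [-6, 10]].
det(H) = 4·10 − (-6)² = 4.
det(H) > 0 and tr(H) = 14 > 0, so H is positive definite and the point is a local minimum.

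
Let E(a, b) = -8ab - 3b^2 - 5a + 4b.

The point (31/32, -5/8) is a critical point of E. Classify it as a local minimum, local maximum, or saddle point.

The Hessian of E is constant: H = [[0, -8], [-8, -6]].
det(H) = 0·(-6) − (-8)² = -64.
Since det(H) < 0, H is indefinite and the critical point is a saddle point.

saddle point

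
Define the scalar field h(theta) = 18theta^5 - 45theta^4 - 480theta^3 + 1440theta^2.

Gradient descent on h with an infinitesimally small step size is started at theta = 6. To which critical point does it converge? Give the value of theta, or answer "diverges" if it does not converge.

h'(theta) = 90theta(theta - 4)(theta - 2)(theta + 4), so h'(6) = 43200.
Gradient descent moves in the -h' direction, i.e. theta is decreasing.
The nearest critical point in that direction is theta = 4, where h'' = 5760 > 0 (a local minimum). The iterate converges there.

4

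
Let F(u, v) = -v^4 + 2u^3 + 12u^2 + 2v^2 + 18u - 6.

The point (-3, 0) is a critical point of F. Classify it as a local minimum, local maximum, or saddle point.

saddle point

The mixed partial ∂²F/∂u∂v is 0, so the Hessian at any point is diag(F_uu, F_vv) = diag(12(u + 2), 4(-3v^2 + 1)).
At (-3, 0): H = diag(-12, 4).
The eigenvalues have opposite signs, so H is indefinite: a saddle point.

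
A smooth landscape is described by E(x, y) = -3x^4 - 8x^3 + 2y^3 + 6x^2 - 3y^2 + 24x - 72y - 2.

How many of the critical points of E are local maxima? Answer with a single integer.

2

E separates as a function of x plus a function of y, so ∇E=0 decouples.
∂E/∂x = -12(x - 1)(x + 1)(x + 2) = 0 at x ∈ {-2, -1, 1}; ∂E/∂y = 6(y - 4)(y + 3) = 0 at y ∈ {-3, 4}.
The Hessian is diagonal: diag(E_xx, E_yy). Second derivatives: E_xx(-2)=-36, E_xx(-1)=24, E_xx(1)=-72; E_yy(-3)=-42, E_yy(4)=42.
Local maxima occur where both diagonal entries negative: (-2, -3), (1, -3). Count: 2.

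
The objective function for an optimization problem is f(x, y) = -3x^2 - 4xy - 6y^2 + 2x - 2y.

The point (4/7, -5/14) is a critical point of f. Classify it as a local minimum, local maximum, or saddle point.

The Hessian of f is constant: H = [[-6, -4], [-4, -12]].
det(H) = (-6)·(-12) − (-4)² = 56.
det(H) > 0 and tr(H) = -18 < 0, so H is negative definite and the point is a local maximum.

local maximum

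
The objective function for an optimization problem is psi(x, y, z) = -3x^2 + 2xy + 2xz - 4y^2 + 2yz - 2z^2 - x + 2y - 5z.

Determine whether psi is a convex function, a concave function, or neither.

concave

psi is quadratic, so its Hessian is the constant matrix H = [[-6, 2, 2], [2, -8, 2], [2, 2, -4]].
Leading principal minors: -6, 44, -104.
Signs alternate −, +, − ⇒ H ≺ 0 ⇒ concave.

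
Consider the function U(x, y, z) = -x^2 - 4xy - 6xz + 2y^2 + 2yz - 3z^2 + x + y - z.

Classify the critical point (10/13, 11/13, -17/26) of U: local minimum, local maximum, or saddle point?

saddle point

The Hessian is constant: H = [[-2, -4, -6], [-4, 4, 2], [-6, 2, -6]].
Leading principal minors: Δ₁ = -2, Δ₂ = -24, Δ₃ = 104.
The minors fit neither the all-positive nor the alternating-sign pattern, so H is indefinite: a saddle point.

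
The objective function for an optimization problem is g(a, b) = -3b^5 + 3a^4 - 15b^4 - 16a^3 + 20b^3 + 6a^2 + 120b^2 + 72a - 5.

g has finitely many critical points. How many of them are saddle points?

g separates as a function of a plus a function of b, so ∇g=0 decouples.
∂g/∂a = 12(a - 3)(a - 2)(a + 1) = 0 at a ∈ {-1, 2, 3}; ∂g/∂b = -15b(b - 2)(b + 2)(b + 4) = 0 at b ∈ {-4, -2, 0, 2}.
The Hessian is diagonal: diag(g_aa, g_bb). Second derivatives: g_aa(-1)=144, g_aa(2)=-36, g_aa(3)=48; g_bb(-4)=720, g_bb(-2)=-240, g_bb(0)=240, g_bb(2)=-720.
Saddle points occur where the two diagonal entries have opposite signs: (-1, -2), (-1, 2), (2, -4), (2, 0), (3, -2), (3, 2). Count: 6.

6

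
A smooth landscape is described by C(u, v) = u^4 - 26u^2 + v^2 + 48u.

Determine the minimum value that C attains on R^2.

C(u,v) separates as P(u) + Q(v), so its minimum is min P + min Q.
P'(u) = 4(u - 3)(u - 1)(u + 4) vanishes at u ∈ {-4, 1, 3}; Q'(v) = 2v vanishes at v ∈ {0}.
Local minima of P (where P''>0): P(-4)=-352, P(3)=-9. Local minima of Q: Q(0)=0.
So the global minimum of C is P(-4) + Q(0) = -352 + 0 = -352, attained at (-4, 0).

-352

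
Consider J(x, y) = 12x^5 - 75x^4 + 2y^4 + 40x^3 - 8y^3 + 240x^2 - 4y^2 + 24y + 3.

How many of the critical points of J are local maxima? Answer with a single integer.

J separates as a function of x plus a function of y, so ∇J=0 decouples.
∂J/∂x = 60x(x - 4)(x - 2)(x + 1) = 0 at x ∈ {-1, 0, 2, 4}; ∂J/∂y = 8(y - 3)(y - 1)(y + 1) = 0 at y ∈ {-1, 1, 3}.
The Hessian is diagonal: diag(J_xx, J_yy). Second derivatives: J_xx(-1)=-900, J_xx(0)=480, J_xx(2)=-720, J_xx(4)=2400; J_yy(-1)=64, J_yy(1)=-32, J_yy(3)=64.
Local maxima occur where both diagonal entries negative: (-1, 1), (2, 1). Count: 2.

2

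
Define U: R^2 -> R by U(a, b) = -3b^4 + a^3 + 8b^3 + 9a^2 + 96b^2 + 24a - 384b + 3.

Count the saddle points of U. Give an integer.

U separates as a function of a plus a function of b, so ∇U=0 decouples.
∂U/∂a = 3(a + 2)(a + 4) = 0 at a ∈ {-4, -2}; ∂U/∂b = -12(b - 4)(b - 2)(b + 4) = 0 at b ∈ {-4, 2, 4}.
The Hessian is diagonal: diag(U_aa, U_bb). Second derivatives: U_aa(-4)=-6, U_aa(-2)=6; U_bb(-4)=-576, U_bb(2)=144, U_bb(4)=-192.
Saddle points occur where the two diagonal entries have opposite signs: (-4, 2), (-2, -4), (-2, 4). Count: 3.

3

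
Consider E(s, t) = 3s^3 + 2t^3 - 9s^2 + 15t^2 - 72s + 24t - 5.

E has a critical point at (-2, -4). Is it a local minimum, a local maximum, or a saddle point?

The mixed partial ∂²E/∂s∂t is 0, so the Hessian at any point is diag(E_ss, E_tt) = diag(18(s - 1), 6(2t + 5)).
At (-2, -4): H = diag(-54, -18).
Both eigenvalues are negative, so H is negative definite: a local maximum.

local maximum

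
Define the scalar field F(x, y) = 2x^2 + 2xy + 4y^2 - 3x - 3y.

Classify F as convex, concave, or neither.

convex

F is quadratic, so its Hessian is the constant matrix H = [[4, 2], [2, 8]].
det(H) = 28, tr(H) = 12.
det(H) > 0 and tr(H) > 0, so H is positive definite everywhere: convex.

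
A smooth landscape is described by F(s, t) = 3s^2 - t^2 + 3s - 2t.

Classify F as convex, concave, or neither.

neither

F is quadratic, so its Hessian is the constant matrix H = [[6, 0], [0, -2]].
det(H) = -12, tr(H) = 4.
det(H) < 0, so H is indefinite: neither convex nor concave.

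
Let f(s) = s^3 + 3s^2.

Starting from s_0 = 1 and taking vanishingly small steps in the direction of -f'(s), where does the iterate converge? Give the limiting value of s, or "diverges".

0

f'(s) = 3s(s + 2), so f'(1) = 9.
Gradient descent moves in the -f' direction, i.e. s is decreasing.
The nearest critical point in that direction is s = 0, where f'' = 6 > 0 (a local minimum). The iterate converges there.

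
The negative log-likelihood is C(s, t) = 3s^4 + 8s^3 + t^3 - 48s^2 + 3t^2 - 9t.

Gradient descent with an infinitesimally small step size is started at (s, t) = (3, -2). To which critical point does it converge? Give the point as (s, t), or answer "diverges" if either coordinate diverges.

(2, 1)

C is separable, so gradient descent decouples: s follows -∂C/∂s, t follows -∂C/∂t.
∂C/∂s = 12s(s - 2)(s + 4); at s=3 this is 252, so s decreases.
∂C/∂t = 3(t - 1)(t + 3); at t=-2 this is -9, so t increases.
s converges to its nearest critical value 2 (a local min of the s-part); t converges to 1. The iterate converges to (2, 1).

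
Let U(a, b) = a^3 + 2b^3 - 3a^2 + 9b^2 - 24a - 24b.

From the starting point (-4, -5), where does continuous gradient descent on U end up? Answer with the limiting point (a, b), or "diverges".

diverges

U is separable, so gradient descent decouples: a follows -∂U/∂a, b follows -∂U/∂b.
∂U/∂a = 3(a - 4)(a + 2); at a=-4 this is 48, so a decreases.
∂U/∂b = 6(b - 1)(b + 4); at b=-5 this is 36, so b decreases.
The a-coordinate has no critical point in that direction and runs off to infinity.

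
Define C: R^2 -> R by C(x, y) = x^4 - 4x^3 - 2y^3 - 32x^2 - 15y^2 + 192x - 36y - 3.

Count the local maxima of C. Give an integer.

1

C separates as a function of x plus a function of y, so ∇C=0 decouples.
∂C/∂x = 4(x - 4)(x - 3)(x + 4) = 0 at x ∈ {-4, 3, 4}; ∂C/∂y = -6(y + 2)(y + 3) = 0 at y ∈ {-3, -2}.
The Hessian is diagonal: diag(C_xx, C_yy). Second derivatives: C_xx(-4)=224, C_xx(3)=-28, C_xx(4)=32; C_yy(-3)=6, C_yy(-2)=-6.
Local maxima occur where both diagonal entries negative: (3, -2). Count: 1.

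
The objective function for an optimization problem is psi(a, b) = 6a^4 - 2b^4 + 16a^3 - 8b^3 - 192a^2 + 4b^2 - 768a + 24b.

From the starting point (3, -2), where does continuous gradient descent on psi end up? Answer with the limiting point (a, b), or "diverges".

(4, -1)

psi is separable, so gradient descent decouples: a follows -∂psi/∂a, b follows -∂psi/∂b.
∂psi/∂a = 24(a - 4)(a + 2)(a + 4); at a=3 this is -840, so a increases.
∂psi/∂b = -8(b - 1)(b + 1)(b + 3); at b=-2 this is -24, so b increases.
a converges to its nearest critical value 4 (a local min of the a-part); b converges to -1. The iterate converges to (4, -1).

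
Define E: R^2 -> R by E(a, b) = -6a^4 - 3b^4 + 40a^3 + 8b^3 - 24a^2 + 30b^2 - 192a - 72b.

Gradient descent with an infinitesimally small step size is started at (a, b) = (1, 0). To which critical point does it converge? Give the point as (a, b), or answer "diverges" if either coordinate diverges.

E is separable, so gradient descent decouples: a follows -∂E/∂a, b follows -∂E/∂b.
∂E/∂a = -24(a - 4)(a - 2)(a + 1); at a=1 this is -144, so a increases.
∂E/∂b = -12(b - 3)(b - 1)(b + 2); at b=0 this is -72, so b increases.
a converges to its nearest critical value 2 (a local min of the a-part); b converges to 1. The iterate converges to (2, 1).

(2, 1)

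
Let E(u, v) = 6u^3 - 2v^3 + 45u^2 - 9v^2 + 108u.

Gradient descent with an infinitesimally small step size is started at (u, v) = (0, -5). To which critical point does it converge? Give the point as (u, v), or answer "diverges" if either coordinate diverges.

E is separable, so gradient descent decouples: u follows -∂E/∂u, v follows -∂E/∂v.
∂E/∂u = 18(u + 2)(u + 3); at u=0 this is 108, so u decreases.
∂E/∂v = -6v(v + 3); at v=-5 this is -60, so v increases.
u converges to its nearest critical value -2 (a local min of the u-part); v converges to -3. The iterate converges to (-2, -3).

(-2, -3)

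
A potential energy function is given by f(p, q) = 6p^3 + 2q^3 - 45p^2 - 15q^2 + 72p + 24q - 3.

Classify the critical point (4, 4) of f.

local minimum

The mixed partial ∂²f/∂p∂q is 0, so the Hessian at any point is diag(f_pp, f_qq) = diag(18(2p - 5), 6(2q - 5)).
At (4, 4): H = diag(54, 18).
Both eigenvalues are positive, so H is positive definite: a local minimum.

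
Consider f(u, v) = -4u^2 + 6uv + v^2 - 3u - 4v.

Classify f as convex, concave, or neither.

neither

f is quadratic, so its Hessian is the constant matrix H = [[-8, 6], [6, 2]].
det(H) = -52, tr(H) = -6.
det(H) < 0, so H is indefinite: neither convex nor concave.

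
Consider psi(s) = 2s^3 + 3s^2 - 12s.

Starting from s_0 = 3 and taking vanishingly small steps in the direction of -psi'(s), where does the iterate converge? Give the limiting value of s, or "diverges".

psi'(s) = 6(s - 1)(s + 2), so psi'(3) = 60.
Gradient descent moves in the -psi' direction, i.e. s is decreasing.
The nearest critical point in that direction is s = 1, where psi'' = 18 > 0 (a local minimum). The iterate converges there.

1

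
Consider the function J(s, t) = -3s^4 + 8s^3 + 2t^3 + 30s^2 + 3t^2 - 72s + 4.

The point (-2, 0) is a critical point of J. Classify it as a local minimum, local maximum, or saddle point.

The mixed partial ∂²J/∂s∂t is 0, so the Hessian at any point is diag(J_ss, J_tt) = diag(12(-3s^2 + 4s + 5), 6(2t + 1)).
At (-2, 0): H = diag(-180, 6).
The eigenvalues have opposite signs, so H is indefinite: a saddle point.

saddle point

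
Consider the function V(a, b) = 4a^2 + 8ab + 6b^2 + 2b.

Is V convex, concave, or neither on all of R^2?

convex

V is quadratic, so its Hessian is the constant matrix H = [[8, 8], [8, 12]].
det(H) = 32, tr(H) = 20.
det(H) > 0 and tr(H) > 0, so H is positive definite everywhere: convex.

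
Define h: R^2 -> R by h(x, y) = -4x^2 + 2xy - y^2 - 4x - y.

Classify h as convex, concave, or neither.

concave

h is quadratic, so its Hessian is the constant matrix H = [[-8, 2], [2, -2]].
det(H) = 12, tr(H) = -10.
det(H) > 0 and tr(H) < 0, so H is negative definite everywhere: concave.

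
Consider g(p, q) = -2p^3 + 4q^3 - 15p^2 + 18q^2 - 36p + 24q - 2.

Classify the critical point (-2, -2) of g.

local maximum

The mixed partial ∂²g/∂p∂q is 0, so the Hessian at any point is diag(g_pp, g_qq) = diag(-6(2p + 5), 12(2q + 3)).
At (-2, -2): H = diag(-6, -12).
Both eigenvalues are negative, so H is negative definite: a local maximum.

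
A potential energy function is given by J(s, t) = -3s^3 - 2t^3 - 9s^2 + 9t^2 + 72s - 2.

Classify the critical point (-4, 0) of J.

local minimum

The mixed partial ∂²J/∂s∂t is 0, so the Hessian at any point is diag(J_ss, J_tt) = diag(-18(s + 1), 6(-2t + 3)).
At (-4, 0): H = diag(54, 18).
Both eigenvalues are positive, so H is positive definite: a local minimum.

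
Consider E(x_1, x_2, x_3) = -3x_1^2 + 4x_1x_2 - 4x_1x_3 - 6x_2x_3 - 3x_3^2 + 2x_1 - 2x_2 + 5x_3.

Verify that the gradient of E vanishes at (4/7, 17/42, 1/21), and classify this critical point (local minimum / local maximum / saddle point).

saddle point

∇E = (-6x_1 + 4x_2 - 4x_3 + 2, 4x_1 - 6x_3 - 2, -4x_1 - 6x_2 - 6x_3 + 5); substituting (4/7, 17/42, 1/21) gives ∇E = (0, 0, 0), so (4/7, 17/42, 1/21) is indeed a critical point.
The Hessian is constant: H = [[-6, 4, -4], [4, 0, -6], [-4, -6, -6]].
Leading principal minors: Δ₁ = -6, Δ₂ = -16, Δ₃ = 504.
The minors fit neither the all-positive nor the alternating-sign pattern, so H is indefinite: a saddle point.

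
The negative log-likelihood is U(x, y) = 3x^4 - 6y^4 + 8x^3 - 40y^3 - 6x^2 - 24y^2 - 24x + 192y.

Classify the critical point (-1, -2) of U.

The mixed partial ∂²U/∂x∂y is 0, so the Hessian at any point is diag(U_xx, U_yy) = diag(12(3x^2 + 4x - 1), -24(3y^2 + 10y + 2)).
At (-1, -2): H = diag(-24, 144).
The eigenvalues have opposite signs, so H is indefinite: a saddle point.

saddle point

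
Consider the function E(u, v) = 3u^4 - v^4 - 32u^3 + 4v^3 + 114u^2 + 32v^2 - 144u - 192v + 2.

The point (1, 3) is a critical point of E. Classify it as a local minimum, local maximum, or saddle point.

The mixed partial ∂²E/∂u∂v is 0, so the Hessian at any point is diag(E_uu, E_vv) = diag(12(3u^2 - 16u + 19), 4(-3v^2 + 6v + 16)).
At (1, 3): H = diag(72, 28).
Both eigenvalues are positive, so H is positive definite: a local minimum.

local minimum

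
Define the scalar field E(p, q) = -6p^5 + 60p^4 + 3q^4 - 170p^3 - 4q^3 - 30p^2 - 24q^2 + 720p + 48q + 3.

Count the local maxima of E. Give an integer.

E separates as a function of p plus a function of q, so ∇E=0 decouples.
∂E/∂p = -30(p - 4)(p - 3)(p - 2)(p + 1) = 0 at p ∈ {-1, 2, 3, 4}; ∂E/∂q = 12(q - 2)(q - 1)(q + 2) = 0 at q ∈ {-2, 1, 2}.
The Hessian is diagonal: diag(E_pp, E_qq). Second derivatives: E_pp(-1)=1800, E_pp(2)=-180, E_pp(3)=120, E_pp(4)=-300; E_qq(-2)=144, E_qq(1)=-36, E_qq(2)=48.
Local maxima occur where both diagonal entries negative: (2, 1), (4, 1). Count: 2.

2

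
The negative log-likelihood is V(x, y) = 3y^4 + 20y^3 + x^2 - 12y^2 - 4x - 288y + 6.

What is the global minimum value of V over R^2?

V(x,y) separates as P(x) + Q(y) + 6, so its minimum is min P + min Q + 6.
P'(x) = 2x - 4 vanishes at x ∈ {2}; Q'(y) = 12(y - 2)(y + 3)(y + 4) vanishes at y ∈ {-4, -3, 2}.
Local minima of P (where P''>0): P(2)=-4. Local minima of Q: Q(-4)=448, Q(2)=-416.
So the global minimum of V is P(2) + Q(2) + 6 = -4 − 416 + 6 = -414, attained at (2, 2).

-414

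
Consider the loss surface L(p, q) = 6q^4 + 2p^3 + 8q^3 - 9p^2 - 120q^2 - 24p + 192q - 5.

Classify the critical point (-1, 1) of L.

local maximum

The mixed partial ∂²L/∂p∂q is 0, so the Hessian at any point is diag(L_pp, L_qq) = diag(6(2p - 3), 24(3q^2 + 2q - 10)).
At (-1, 1): H = diag(-30, -120).
Both eigenvalues are negative, so H is negative definite: a local maximum.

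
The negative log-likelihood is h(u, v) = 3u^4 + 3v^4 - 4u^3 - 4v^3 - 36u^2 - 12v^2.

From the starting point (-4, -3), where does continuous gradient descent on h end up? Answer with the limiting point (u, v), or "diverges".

h is separable, so gradient descent decouples: u follows -∂h/∂u, v follows -∂h/∂v.
∂h/∂u = 12u(u - 3)(u + 2); at u=-4 this is -672, so u increases.
∂h/∂v = 12v(v - 2)(v + 1); at v=-3 this is -360, so v increases.
u converges to its nearest critical value -2 (a local min of the u-part); v converges to -1. The iterate converges to (-2, -1).

(-2, -1)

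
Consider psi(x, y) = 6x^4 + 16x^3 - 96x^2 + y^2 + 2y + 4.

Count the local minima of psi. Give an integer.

2

psi separates as a function of x plus a function of y, so ∇psi=0 decouples.
∂psi/∂x = 24x(x - 2)(x + 4) = 0 at x ∈ {-4, 0, 2}; ∂psi/∂y = 2(y + 1) = 0 at y ∈ {-1}.
The Hessian is diagonal: diag(psi_xx, psi_yy). Second derivatives: psi_xx(-4)=576, psi_xx(0)=-192, psi_xx(2)=288; psi_yy(-1)=2.
Local minima occur where both diagonal entries positive: (-4, -1), (2, -1). Count: 2.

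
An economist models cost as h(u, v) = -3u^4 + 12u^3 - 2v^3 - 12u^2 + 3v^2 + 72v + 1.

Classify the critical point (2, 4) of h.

The mixed partial ∂²h/∂u∂v is 0, so the Hessian at any point is diag(h_uu, h_vv) = diag(12(-3u^2 + 6u - 2), 6(-2v + 1)).
At (2, 4): H = diag(-24, -42).
Both eigenvalues are negative, so H is negative definite: a local maximum.

local maximum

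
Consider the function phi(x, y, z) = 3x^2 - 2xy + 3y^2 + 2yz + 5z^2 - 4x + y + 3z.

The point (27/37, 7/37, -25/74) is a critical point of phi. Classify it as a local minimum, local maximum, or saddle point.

local minimum

The Hessian is constant: H = [[6, -2, 0], [-2, 6, 2], [0, 2, 10]].
Leading principal minors: Δ₁ = 6, Δ₂ = 32, Δ₃ = 296.
All leading minors are positive, so H is positive definite: a local minimum.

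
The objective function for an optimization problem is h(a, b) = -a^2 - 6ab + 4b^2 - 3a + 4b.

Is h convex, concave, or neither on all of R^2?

h is quadratic, so its Hessian is the constant matrix H = [[-2, -6], [-6, 8]].
det(H) = -52, tr(H) = 6.
det(H) < 0, so H is indefinite: neither convex nor concave.

neither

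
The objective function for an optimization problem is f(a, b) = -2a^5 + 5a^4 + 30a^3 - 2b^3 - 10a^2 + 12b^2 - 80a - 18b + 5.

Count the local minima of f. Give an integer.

f separates as a function of a plus a function of b, so ∇f=0 decouples.
∂f/∂a = -10(a - 4)(a - 1)(a + 1)(a + 2) = 0 at a ∈ {-2, -1, 1, 4}; ∂f/∂b = -6(b - 3)(b - 1) = 0 at b ∈ {1, 3}.
The Hessian is diagonal: diag(f_aa, f_bb). Second derivatives: f_aa(-2)=180, f_aa(-1)=-100, f_aa(1)=180, f_aa(4)=-900; f_bb(1)=12, f_bb(3)=-12.
Local minima occur where both diagonal entries positive: (-2, 1), (1, 1). Count: 2.

2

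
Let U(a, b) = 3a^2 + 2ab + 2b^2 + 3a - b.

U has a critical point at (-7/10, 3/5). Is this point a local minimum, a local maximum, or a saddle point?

The Hessian of U is constant: H = [[6, 2], [2, 4]].
det(H) = 6·4 − 2² = 20.
det(H) > 0 and tr(H) = 10 > 0, so H is positive definite and the point is a local minimum.

local minimum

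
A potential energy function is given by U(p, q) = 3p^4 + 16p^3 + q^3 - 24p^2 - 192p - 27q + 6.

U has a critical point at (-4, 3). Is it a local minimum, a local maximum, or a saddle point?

The mixed partial ∂²U/∂p∂q is 0, so the Hessian at any point is diag(U_pp, U_qq) = diag(12(3p^2 + 8p - 4), 6q).
At (-4, 3): H = diag(144, 18).
Both eigenvalues are positive, so H is positive definite: a local minimum.

local minimum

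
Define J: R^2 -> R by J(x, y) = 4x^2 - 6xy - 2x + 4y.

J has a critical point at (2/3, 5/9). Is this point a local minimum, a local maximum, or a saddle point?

saddle point

The Hessian of J is constant: H = [[8, -6], [-6, 0]].
det(H) = 8·0 − (-6)² = -36.
Since det(H) < 0, H is indefinite and the critical point is a saddle point.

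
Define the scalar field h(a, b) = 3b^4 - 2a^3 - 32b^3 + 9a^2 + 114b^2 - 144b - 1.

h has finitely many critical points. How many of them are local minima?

h separates as a function of a plus a function of b, so ∇h=0 decouples.
∂h/∂a = -6a(a - 3) = 0 at a ∈ {0, 3}; ∂h/∂b = 12(b - 4)(b - 3)(b - 1) = 0 at b ∈ {1, 3, 4}.
The Hessian is diagonal: diag(h_aa, h_bb). Second derivatives: h_aa(0)=18, h_aa(3)=-18; h_bb(1)=72, h_bb(3)=-24, h_bb(4)=36.
Local minima occur where both diagonal entries positive: (0, 1), (0, 4). Count: 2.

2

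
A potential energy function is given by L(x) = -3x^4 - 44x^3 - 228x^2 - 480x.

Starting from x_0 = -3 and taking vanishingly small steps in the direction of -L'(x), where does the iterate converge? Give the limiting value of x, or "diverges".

L'(x) = -12(x + 2)(x + 4)(x + 5), so L'(-3) = 24.
Gradient descent moves in the -L' direction, i.e. x is decreasing.
The nearest critical point in that direction is x = -4, where L'' = 24 > 0 (a local minimum). The iterate converges there.

-4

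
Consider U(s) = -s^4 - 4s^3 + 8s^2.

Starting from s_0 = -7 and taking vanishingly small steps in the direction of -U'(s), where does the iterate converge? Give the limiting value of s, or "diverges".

U'(s) = -4s(s - 1)(s + 4), so U'(-7) = 672.
Gradient descent moves in the -U' direction, i.e. s is decreasing.
There is no critical point below s=-7, and U' keeps the same sign, so the iterate runs off to −∞.

diverges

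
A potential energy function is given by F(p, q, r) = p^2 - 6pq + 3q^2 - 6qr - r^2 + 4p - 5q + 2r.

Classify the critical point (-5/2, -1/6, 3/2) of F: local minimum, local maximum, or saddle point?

The Hessian is constant: H = [[2, -6, 0], [-6, 6, -6], [0, -6, -2]].
Leading principal minors: Δ₁ = 2, Δ₂ = -24, Δ₃ = -24.
The minors fit neither the all-positive nor the alternating-sign pattern, so H is indefinite: a saddle point.

saddle point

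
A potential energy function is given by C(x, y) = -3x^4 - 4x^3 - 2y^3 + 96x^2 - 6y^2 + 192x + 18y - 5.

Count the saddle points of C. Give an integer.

3

C separates as a function of x plus a function of y, so ∇C=0 decouples.
∂C/∂x = -12(x - 4)(x + 1)(x + 4) = 0 at x ∈ {-4, -1, 4}; ∂C/∂y = -6(y - 1)(y + 3) = 0 at y ∈ {-3, 1}.
The Hessian is diagonal: diag(C_xx, C_yy). Second derivatives: C_xx(-4)=-288, C_xx(-1)=180, C_xx(4)=-480; C_yy(-3)=24, C_yy(1)=-24.
Saddle points occur where the two diagonal entries have opposite signs: (-4, -3), (-1, 1), (4, -3). Count: 3.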